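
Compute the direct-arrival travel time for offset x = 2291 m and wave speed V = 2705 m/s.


t = x / V
= 2291 / 2705
= 0.847 s

0.847


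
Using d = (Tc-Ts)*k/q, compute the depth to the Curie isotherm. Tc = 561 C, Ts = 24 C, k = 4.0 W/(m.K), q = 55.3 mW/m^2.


T_Curie - T_surf = 561 - 24 = 537 C
Convert q to W/m^2: 55.3 mW/m^2 = 0.0553 W/m^2
d = 537 * 4.0 / 0.0553 = 38842.68 m

38842.68


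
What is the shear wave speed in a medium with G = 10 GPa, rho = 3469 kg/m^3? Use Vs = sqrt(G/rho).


Convert G to Pa: G = 10e9 Pa
Compute G/rho = 10e9 / 3469 = 2882675.1225
Vs = sqrt(2882675.1225) = 1697.84 m/s

1697.84


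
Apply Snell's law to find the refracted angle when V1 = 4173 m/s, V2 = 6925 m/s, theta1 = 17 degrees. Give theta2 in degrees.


sin(theta1) = sin(17 deg) = 0.292372
sin(theta2) = V2/V1 * sin(theta1) = 6925/4173 * 0.292372 = 0.485184
theta2 = arcsin(0.485184) = 29.0245 degrees

29.0245


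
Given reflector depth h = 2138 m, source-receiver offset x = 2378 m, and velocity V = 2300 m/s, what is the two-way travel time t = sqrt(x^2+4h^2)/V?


x^2 + 4h^2 = 2378^2 + 4*2138^2 = 5654884 + 18284176 = 23939060
sqrt(23939060) = 4892.7559
t = 4892.7559 / 2300 = 2.1273 s

2.1273


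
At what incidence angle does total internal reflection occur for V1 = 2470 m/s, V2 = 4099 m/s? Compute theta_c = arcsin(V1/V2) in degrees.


V1/V2 = 2470/4099 = 0.602586
theta_c = arcsin(0.602586) = 37.0553 degrees

37.0553


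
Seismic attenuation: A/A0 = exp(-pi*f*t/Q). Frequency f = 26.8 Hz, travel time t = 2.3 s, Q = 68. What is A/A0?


pi*f*t/Q = pi*26.8*2.3/68 = 2.847761
A/A0 = exp(-2.847761) = 0.057974

0.057974


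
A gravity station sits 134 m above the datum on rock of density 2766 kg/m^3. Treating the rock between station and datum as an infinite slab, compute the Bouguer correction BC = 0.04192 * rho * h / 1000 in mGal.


BC = 0.04192 * rho * h / 1000
= 0.04192 * 2766 * 134 / 1000
= 15.5374 mGal

15.5374


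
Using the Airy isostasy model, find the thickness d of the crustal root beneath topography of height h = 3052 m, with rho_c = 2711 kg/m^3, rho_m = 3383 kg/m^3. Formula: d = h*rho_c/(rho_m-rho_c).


rho_m - rho_c = 3383 - 2711 = 672
d = 3052 * 2711 / 672
= 8273972 / 672
= 12312.46 m

12312.46


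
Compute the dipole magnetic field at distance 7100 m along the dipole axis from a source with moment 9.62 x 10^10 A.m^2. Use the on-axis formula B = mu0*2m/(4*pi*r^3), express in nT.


m = 9.62 x 10^10 = 96200000000 A.m^2
2m = 192400000000 A.m^2
r^3 = 7100^3 = 357911000000
B = (4pi*10^-7) * 192400000000 / (4*pi * 357911000000) * 1e9
= 241776.97062 / 4497642272955.91 * 1e9
= 53.7564 nT

53.7564


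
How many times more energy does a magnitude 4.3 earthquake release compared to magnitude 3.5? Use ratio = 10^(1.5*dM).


M2 - M1 = 4.3 - 3.5 = 0.8
1.5 * 0.8 = 1.2
ratio = 10^1.2 = 15.85

15.85


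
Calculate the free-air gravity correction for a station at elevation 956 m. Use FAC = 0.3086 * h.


FAC = 0.3086 * h
= 0.3086 * 956
= 295.0216 mGal

295.0216


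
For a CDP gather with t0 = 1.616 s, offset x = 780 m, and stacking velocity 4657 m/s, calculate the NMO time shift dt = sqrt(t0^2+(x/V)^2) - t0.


x/Vnmo = 780/4657 = 0.16749
(x/Vnmo)^2 = 0.028053
t0^2 = 2.611456
sqrt(2.611456 + 0.028053) = 1.624657
dt = 1.624657 - 1.616 = 0.008657

0.008657


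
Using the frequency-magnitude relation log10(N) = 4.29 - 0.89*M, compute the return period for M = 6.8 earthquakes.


log10(N) = 4.29 - 0.89*6.8 = -1.762
N = 10^-1.762 = 0.017298
T = 1/N = 1/0.017298 = 57.8096 years

57.8096


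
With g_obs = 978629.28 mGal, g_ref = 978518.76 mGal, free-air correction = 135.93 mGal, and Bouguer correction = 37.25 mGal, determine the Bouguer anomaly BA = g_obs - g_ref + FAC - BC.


BA = g_obs - g_ref + FAC - BC
= 978629.28 - 978518.76 + 135.93 - 37.25
= 209.2 mGal

209.2


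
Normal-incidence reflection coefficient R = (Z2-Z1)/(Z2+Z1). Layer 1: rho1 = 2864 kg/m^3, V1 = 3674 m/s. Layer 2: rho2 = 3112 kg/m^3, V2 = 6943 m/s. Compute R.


Z1 = 2864 * 3674 = 10522336
Z2 = 3112 * 6943 = 21606616
R = (21606616 - 10522336) / (21606616 + 10522336) = 11084280 / 32128952 = 0.345

0.345


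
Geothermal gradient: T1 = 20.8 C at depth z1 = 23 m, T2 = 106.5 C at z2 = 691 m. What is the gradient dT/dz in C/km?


dT = 106.5 - 20.8 = 85.7 C
dz = 691 - 23 = 668 m
gradient = dT/dz * 1000 = 85.7/668 * 1000 = 128.2934 C/km

128.2934


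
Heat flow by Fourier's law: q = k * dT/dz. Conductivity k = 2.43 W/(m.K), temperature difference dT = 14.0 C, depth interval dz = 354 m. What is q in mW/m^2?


q = k * dT / dz * 1000
= 2.43 * 14.0 / 354 * 1000
= 0.096102 * 1000
= 96.1017 mW/m^2

96.1017


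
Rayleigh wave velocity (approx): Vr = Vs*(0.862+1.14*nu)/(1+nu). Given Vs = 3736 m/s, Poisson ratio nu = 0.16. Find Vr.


Numerator factor = 0.862 + 1.14*0.16 = 1.0444
Denominator = 1 + 0.16 = 1.16
Vr = 3736 * 1.0444 / 1.16 = 3363.69 m/s

3363.69


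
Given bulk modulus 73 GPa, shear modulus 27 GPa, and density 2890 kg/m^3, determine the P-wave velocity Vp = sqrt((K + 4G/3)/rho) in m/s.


First compute the effective modulus:
K + 4G/3 = 73e9 + 4*27e9/3 = 109000000000.0 Pa
Then divide by density:
109000000000.0 / 2890 = 37716262.9758 Pa/(kg/m^3)
Take the square root:
Vp = sqrt(37716262.9758) = 6141.36 m/s

6141.36


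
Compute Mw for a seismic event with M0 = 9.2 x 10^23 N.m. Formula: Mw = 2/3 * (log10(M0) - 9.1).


log10(M0) = log10(9.2 x 10^23) = 23.9638
Mw = 2/3 * (23.9638 - 9.1)
= 2/3 * 14.8638
= 9.91

9.91


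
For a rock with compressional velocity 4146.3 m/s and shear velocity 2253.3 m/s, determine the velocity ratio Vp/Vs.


Vp/Vs = 4146.3 / 2253.3
= 1.8401

1.8401


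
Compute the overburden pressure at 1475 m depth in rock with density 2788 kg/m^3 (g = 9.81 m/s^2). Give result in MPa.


P = rho * g * z / 1e6
= 2788 * 9.81 * 1475 / 1e6
= 40341663.0 / 1e6
= 40.3417 MPa

40.3417


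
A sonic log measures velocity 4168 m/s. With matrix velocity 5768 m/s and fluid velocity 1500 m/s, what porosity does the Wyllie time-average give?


1/V - 1/Vm = 1/4168 - 1/5768 = 6.655e-05
1/Vf - 1/Vm = 1/1500 - 1/5768 = 0.0004933
phi = 6.655e-05 / 0.0004933 = 0.1349

0.1349


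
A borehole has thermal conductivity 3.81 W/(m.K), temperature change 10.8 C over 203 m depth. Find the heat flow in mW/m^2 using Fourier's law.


q = k * dT / dz * 1000
= 3.81 * 10.8 / 203 * 1000
= 0.2027 * 1000
= 202.6995 mW/m^2

202.6995


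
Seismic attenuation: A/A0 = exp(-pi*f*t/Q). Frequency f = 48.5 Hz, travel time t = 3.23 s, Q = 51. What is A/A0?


pi*f*t/Q = pi*48.5*3.23/51 = 9.649925
A/A0 = exp(-9.649925) = 6.4e-05

6.400000e-05


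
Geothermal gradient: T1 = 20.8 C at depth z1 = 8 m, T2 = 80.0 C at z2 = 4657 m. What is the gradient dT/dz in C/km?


dT = 80.0 - 20.8 = 59.2 C
dz = 4657 - 8 = 4649 m
gradient = dT/dz * 1000 = 59.2/4649 * 1000 = 12.7339 C/km

12.7339


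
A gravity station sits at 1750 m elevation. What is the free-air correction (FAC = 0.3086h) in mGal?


FAC = 0.3086 * h
= 0.3086 * 1750
= 540.05 mGal

540.05


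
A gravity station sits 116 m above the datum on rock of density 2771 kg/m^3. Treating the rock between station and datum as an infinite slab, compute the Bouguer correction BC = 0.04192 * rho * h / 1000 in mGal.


BC = 0.04192 * rho * h / 1000
= 0.04192 * 2771 * 116 / 1000
= 13.4746 mGal

13.4746


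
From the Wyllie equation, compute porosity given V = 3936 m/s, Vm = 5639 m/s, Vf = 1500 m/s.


1/V - 1/Vm = 1/3936 - 1/5639 = 7.673e-05
1/Vf - 1/Vm = 1/1500 - 1/5639 = 0.00048933
phi = 7.673e-05 / 0.00048933 = 0.1568

0.1568


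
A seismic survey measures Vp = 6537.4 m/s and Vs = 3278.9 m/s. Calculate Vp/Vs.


Vp/Vs = 6537.4 / 3278.9
= 1.9938

1.9938


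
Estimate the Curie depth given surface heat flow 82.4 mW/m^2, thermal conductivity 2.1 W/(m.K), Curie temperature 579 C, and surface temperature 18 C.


T_Curie - T_surf = 579 - 18 = 561 C
Convert q to W/m^2: 82.4 mW/m^2 = 0.0824 W/m^2
d = 561 * 2.1 / 0.0824 = 14297.33 m

14297.33


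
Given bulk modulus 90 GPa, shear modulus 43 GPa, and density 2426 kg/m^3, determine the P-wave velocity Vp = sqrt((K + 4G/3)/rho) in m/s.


First compute the effective modulus:
K + 4G/3 = 90e9 + 4*43e9/3 = 147333333333.33 Pa
Then divide by density:
147333333333.33 / 2426 = 60730970.0467 Pa/(kg/m^3)
Take the square root:
Vp = sqrt(60730970.0467) = 7793.01 m/s

7793.01


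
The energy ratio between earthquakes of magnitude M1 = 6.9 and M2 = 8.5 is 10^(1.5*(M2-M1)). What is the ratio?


M2 - M1 = 8.5 - 6.9 = 1.6
1.5 * 1.6 = 2.4
ratio = 10^2.4 = 251.19

251.19


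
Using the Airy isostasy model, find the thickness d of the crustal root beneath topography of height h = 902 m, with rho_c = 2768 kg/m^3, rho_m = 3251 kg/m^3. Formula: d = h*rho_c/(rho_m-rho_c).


rho_m - rho_c = 3251 - 2768 = 483
d = 902 * 2768 / 483
= 2496736 / 483
= 5169.23 m

5169.23


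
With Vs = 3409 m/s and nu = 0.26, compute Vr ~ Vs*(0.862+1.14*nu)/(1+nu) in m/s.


Numerator factor = 0.862 + 1.14*0.26 = 1.1584
Denominator = 1 + 0.26 = 1.26
Vr = 3409 * 1.1584 / 1.26 = 3134.12 m/s

3134.12


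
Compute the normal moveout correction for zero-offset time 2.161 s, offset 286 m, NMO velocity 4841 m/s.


x/Vnmo = 286/4841 = 0.059079
(x/Vnmo)^2 = 0.00349
t0^2 = 4.669921
sqrt(4.669921 + 0.00349) = 2.161807
dt = 2.161807 - 2.161 = 0.000807

8.070000e-04


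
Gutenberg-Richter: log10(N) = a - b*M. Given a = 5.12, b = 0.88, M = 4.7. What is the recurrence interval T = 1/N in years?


log10(N) = 5.12 - 0.88*4.7 = 0.984
N = 10^0.984 = 9.63829
T = 1/N = 1/9.63829 = 0.1038 years

0.1038


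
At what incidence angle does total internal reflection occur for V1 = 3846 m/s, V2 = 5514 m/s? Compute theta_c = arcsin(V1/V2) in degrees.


V1/V2 = 3846/5514 = 0.697497
theta_c = arcsin(0.697497) = 44.2266 degrees

44.2266


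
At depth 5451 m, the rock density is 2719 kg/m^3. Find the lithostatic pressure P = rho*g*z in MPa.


P = rho * g * z / 1e6
= 2719 * 9.81 * 5451 / 1e6
= 145396648.89 / 1e6
= 145.3966 MPa

145.3966


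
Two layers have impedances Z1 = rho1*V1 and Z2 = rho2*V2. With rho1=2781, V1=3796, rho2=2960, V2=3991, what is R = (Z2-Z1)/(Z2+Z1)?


Z1 = 2781 * 3796 = 10556676
Z2 = 2960 * 3991 = 11813360
R = (11813360 - 10556676) / (11813360 + 10556676) = 1256684 / 22370036 = 0.0562

0.0562


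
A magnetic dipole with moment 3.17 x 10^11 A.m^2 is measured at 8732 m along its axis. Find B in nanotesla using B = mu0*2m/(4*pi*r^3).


m = 3.17 x 10^11 = 317000000000 A.m^2
2m = 634000000000 A.m^2
r^3 = 8732^3 = 665795999168
B = (4pi*10^-7) * 634000000000 / (4*pi * 665795999168) * 1e9
= 796707.89695 / 8366639279102.66 * 1e9
= 95.2244 nT

95.2244


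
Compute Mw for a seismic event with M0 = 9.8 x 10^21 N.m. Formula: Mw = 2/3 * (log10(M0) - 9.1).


log10(M0) = log10(9.8 x 10^21) = 21.9912
Mw = 2/3 * (21.9912 - 9.1)
= 2/3 * 12.8912
= 8.59

8.59


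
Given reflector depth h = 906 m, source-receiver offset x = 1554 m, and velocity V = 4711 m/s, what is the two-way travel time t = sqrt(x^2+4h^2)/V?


x^2 + 4h^2 = 1554^2 + 4*906^2 = 2414916 + 3283344 = 5698260
sqrt(5698260) = 2387.1028
t = 2387.1028 / 4711 = 0.5067 s

0.5067


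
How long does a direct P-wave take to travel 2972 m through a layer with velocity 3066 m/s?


t = x / V
= 2972 / 3066
= 0.9693 s

0.9693


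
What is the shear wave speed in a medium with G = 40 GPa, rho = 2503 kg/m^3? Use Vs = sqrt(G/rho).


Convert G to Pa: G = 40e9 Pa
Compute G/rho = 40e9 / 2503 = 15980823.0124
Vs = sqrt(15980823.0124) = 3997.6 m/s

3997.6


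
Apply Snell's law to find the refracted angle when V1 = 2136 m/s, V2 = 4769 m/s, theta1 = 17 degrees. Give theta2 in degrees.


sin(theta1) = sin(17 deg) = 0.292372
sin(theta2) = V2/V1 * sin(theta1) = 4769/2136 * 0.292372 = 0.652772
theta2 = arcsin(0.652772) = 40.7509 degrees

40.7509


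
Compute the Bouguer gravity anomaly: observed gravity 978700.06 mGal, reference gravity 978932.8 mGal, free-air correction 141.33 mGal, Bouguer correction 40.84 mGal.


BA = g_obs - g_ref + FAC - BC
= 978700.06 - 978932.8 + 141.33 - 40.84
= -132.25 mGal

-132.25


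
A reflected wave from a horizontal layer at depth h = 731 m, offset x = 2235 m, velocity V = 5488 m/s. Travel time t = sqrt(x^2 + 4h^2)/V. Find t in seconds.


x^2 + 4h^2 = 2235^2 + 4*731^2 = 4995225 + 2137444 = 7132669
sqrt(7132669) = 2670.7057
t = 2670.7057 / 5488 = 0.4866 s

0.4866


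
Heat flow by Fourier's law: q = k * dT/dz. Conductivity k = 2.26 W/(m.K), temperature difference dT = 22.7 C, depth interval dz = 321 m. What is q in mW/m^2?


q = k * dT / dz * 1000
= 2.26 * 22.7 / 321 * 1000
= 0.159819 * 1000
= 159.8193 mW/m^2

159.8193


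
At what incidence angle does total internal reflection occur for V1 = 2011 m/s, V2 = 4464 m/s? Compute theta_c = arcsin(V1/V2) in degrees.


V1/V2 = 2011/4464 = 0.450493
theta_c = arcsin(0.450493) = 26.7753 degrees

26.7753


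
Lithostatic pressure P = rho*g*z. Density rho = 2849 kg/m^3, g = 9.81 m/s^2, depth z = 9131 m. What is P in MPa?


P = rho * g * z / 1e6
= 2849 * 9.81 * 9131 / 1e6
= 255199488.39 / 1e6
= 255.1995 MPa

255.1995


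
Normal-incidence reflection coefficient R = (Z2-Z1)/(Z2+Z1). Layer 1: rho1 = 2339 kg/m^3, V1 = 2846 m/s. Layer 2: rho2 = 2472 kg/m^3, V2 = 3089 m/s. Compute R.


Z1 = 2339 * 2846 = 6656794
Z2 = 2472 * 3089 = 7636008
R = (7636008 - 6656794) / (7636008 + 6656794) = 979214 / 14292802 = 0.0685

0.0685


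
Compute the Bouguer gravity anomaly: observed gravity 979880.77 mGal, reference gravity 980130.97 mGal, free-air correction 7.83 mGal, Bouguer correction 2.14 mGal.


BA = g_obs - g_ref + FAC - BC
= 979880.77 - 980130.97 + 7.83 - 2.14
= -244.51 mGal

-244.51


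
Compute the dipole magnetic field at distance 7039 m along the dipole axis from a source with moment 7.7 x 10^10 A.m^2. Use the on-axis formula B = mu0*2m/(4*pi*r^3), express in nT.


m = 7.7 x 10^10 = 77000000000 A.m^2
2m = 154000000000 A.m^2
r^3 = 7039^3 = 348765000319
B = (4pi*10^-7) * 154000000000 / (4*pi * 348765000319) * 1e9
= 193522.107461 / 4382710251325.65 * 1e9
= 44.1558 nT

44.1558


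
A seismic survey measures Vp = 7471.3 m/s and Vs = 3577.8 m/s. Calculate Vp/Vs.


Vp/Vs = 7471.3 / 3577.8
= 2.0882

2.0882


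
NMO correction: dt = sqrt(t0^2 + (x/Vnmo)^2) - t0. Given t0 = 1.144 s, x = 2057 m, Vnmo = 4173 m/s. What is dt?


x/Vnmo = 2057/4173 = 0.492931
(x/Vnmo)^2 = 0.242981
t0^2 = 1.308736
sqrt(1.308736 + 0.242981) = 1.245679
dt = 1.245679 - 1.144 = 0.101679

0.101679


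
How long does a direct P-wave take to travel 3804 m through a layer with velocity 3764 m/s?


t = x / V
= 3804 / 3764
= 1.0106 s

1.0106


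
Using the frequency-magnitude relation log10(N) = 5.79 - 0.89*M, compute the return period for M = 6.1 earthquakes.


log10(N) = 5.79 - 0.89*6.1 = 0.361
N = 10^0.361 = 2.296149
T = 1/N = 1/2.296149 = 0.4355 years

0.4355


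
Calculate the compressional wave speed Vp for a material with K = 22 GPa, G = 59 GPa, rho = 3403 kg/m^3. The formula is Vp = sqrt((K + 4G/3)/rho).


First compute the effective modulus:
K + 4G/3 = 22e9 + 4*59e9/3 = 100666666666.67 Pa
Then divide by density:
100666666666.67 / 3403 = 29581741.6005 Pa/(kg/m^3)
Take the square root:
Vp = sqrt(29581741.6005) = 5438.91 m/s

5438.91


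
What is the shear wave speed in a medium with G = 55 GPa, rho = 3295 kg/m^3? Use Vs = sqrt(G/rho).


Convert G to Pa: G = 55e9 Pa
Compute G/rho = 55e9 / 3295 = 16691957.5114
Vs = sqrt(16691957.5114) = 4085.58 m/s

4085.58


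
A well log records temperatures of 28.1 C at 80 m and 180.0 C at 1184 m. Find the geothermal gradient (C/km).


dT = 180.0 - 28.1 = 151.9 C
dz = 1184 - 80 = 1104 m
gradient = dT/dz * 1000 = 151.9/1104 * 1000 = 137.5906 C/km

137.5906


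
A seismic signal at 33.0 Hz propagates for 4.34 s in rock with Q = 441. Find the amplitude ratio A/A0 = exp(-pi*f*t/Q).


pi*f*t/Q = pi*33.0*4.34/441 = 1.02027
A/A0 = exp(-1.02027) = 0.360498

0.360498


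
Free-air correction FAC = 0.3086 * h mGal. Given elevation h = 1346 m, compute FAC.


FAC = 0.3086 * h
= 0.3086 * 1346
= 415.3756 mGal

415.3756


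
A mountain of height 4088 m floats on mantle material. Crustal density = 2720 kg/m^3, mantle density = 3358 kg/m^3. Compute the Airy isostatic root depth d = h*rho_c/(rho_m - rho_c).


rho_m - rho_c = 3358 - 2720 = 638
d = 4088 * 2720 / 638
= 11119360 / 638
= 17428.46 m

17428.46


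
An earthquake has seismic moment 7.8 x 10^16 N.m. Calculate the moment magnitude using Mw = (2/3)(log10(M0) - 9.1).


log10(M0) = log10(7.8 x 10^16) = 16.8921
Mw = 2/3 * (16.8921 - 9.1)
= 2/3 * 7.7921
= 5.19

5.19


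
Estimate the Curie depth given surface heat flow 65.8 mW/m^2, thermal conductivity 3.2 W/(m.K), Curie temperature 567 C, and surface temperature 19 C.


T_Curie - T_surf = 567 - 19 = 548 C
Convert q to W/m^2: 65.8 mW/m^2 = 0.0658 W/m^2
d = 548 * 3.2 / 0.0658 = 26650.46 m

26650.46


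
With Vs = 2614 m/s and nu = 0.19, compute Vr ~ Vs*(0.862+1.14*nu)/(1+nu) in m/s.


Numerator factor = 0.862 + 1.14*0.19 = 1.0786
Denominator = 1 + 0.19 = 1.19
Vr = 2614 * 1.0786 / 1.19 = 2369.29 m/s

2369.29


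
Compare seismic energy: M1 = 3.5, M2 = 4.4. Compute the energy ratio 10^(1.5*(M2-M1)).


M2 - M1 = 4.4 - 3.5 = 0.9
1.5 * 0.9 = 1.35
ratio = 10^1.35 = 22.39

22.39


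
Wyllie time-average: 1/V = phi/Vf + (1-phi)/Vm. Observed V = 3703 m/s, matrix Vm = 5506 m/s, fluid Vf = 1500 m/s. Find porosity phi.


1/V - 1/Vm = 1/3703 - 1/5506 = 8.843e-05
1/Vf - 1/Vm = 1/1500 - 1/5506 = 0.00048505
phi = 8.843e-05 / 0.00048505 = 0.1823

0.1823


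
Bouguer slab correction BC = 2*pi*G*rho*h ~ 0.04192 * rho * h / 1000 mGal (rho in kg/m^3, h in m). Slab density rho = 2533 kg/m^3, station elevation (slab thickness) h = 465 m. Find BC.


BC = 0.04192 * rho * h / 1000
= 0.04192 * 2533 * 465 / 1000
= 49.3753 mGal

49.3753


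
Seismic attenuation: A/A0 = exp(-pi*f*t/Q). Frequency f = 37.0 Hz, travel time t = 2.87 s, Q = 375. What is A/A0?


pi*f*t/Q = pi*37.0*2.87/375 = 0.889615
A/A0 = exp(-0.889615) = 0.410814

0.410814


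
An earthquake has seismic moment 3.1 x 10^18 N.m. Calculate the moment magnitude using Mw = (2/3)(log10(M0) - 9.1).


log10(M0) = log10(3.1 x 10^18) = 18.4914
Mw = 2/3 * (18.4914 - 9.1)
= 2/3 * 9.3914
= 6.26

6.26


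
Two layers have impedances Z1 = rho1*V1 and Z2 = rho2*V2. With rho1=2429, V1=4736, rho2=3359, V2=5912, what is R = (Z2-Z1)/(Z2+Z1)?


Z1 = 2429 * 4736 = 11503744
Z2 = 3359 * 5912 = 19858408
R = (19858408 - 11503744) / (19858408 + 11503744) = 8354664 / 31362152 = 0.2664

0.2664


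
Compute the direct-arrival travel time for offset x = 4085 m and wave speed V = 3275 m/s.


t = x / V
= 4085 / 3275
= 1.2473 s

1.2473


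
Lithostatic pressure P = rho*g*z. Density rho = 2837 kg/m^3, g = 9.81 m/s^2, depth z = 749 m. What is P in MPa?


P = rho * g * z / 1e6
= 2837 * 9.81 * 749 / 1e6
= 20845396.53 / 1e6
= 20.8454 MPa

20.8454


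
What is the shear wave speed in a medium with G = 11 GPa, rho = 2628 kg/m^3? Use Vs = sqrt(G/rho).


Convert G to Pa: G = 11e9 Pa
Compute G/rho = 11e9 / 2628 = 4185692.5419
Vs = sqrt(4185692.5419) = 2045.9 m/s

2045.9


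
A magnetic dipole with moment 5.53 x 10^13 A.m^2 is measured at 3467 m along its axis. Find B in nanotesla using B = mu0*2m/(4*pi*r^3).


m = 5.53 x 10^13 = 55300000000000 A.m^2
2m = 110600000000000 A.m^2
r^3 = 3467^3 = 41673648563
B = (4pi*10^-7) * 110600000000000 / (4*pi * 41673648563) * 1e9
= 138984058.994812 / 523686512695.21 * 1e9
= 265395.5289 nT

265395.5289


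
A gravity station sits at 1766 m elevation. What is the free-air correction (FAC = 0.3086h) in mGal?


FAC = 0.3086 * h
= 0.3086 * 1766
= 544.9876 mGal

544.9876


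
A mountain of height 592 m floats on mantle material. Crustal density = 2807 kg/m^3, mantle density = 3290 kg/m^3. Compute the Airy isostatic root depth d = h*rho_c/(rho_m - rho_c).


rho_m - rho_c = 3290 - 2807 = 483
d = 592 * 2807 / 483
= 1661744 / 483
= 3440.46 m

3440.46


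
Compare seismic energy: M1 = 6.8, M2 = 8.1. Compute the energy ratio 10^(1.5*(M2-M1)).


M2 - M1 = 8.1 - 6.8 = 1.3
1.5 * 1.3 = 1.95
ratio = 10^1.95 = 89.13

89.13


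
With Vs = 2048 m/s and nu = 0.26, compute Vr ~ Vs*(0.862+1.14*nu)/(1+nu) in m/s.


Numerator factor = 0.862 + 1.14*0.26 = 1.1584
Denominator = 1 + 0.26 = 1.26
Vr = 2048 * 1.1584 / 1.26 = 1882.86 m/s

1882.86


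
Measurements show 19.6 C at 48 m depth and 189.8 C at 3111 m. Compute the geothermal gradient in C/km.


dT = 189.8 - 19.6 = 170.2 C
dz = 3111 - 48 = 3063 m
gradient = dT/dz * 1000 = 170.2/3063 * 1000 = 55.5664 C/km

55.5664


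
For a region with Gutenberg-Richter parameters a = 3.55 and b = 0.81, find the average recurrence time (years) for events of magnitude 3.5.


log10(N) = 3.55 - 0.81*3.5 = 0.715
N = 10^0.715 = 5.188
T = 1/N = 1/5.188 = 0.1928 years

0.1928


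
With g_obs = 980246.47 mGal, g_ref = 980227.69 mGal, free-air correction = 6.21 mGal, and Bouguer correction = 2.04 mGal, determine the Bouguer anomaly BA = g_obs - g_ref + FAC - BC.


BA = g_obs - g_ref + FAC - BC
= 980246.47 - 980227.69 + 6.21 - 2.04
= 22.95 mGal

22.95


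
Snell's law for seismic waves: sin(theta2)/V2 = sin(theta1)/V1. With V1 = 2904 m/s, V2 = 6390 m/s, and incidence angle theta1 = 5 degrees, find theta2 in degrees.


sin(theta1) = sin(5 deg) = 0.087156
sin(theta2) = V2/V1 * sin(theta1) = 6390/2904 * 0.087156 = 0.191779
theta2 = arcsin(0.191779) = 11.0566 degrees

11.0566


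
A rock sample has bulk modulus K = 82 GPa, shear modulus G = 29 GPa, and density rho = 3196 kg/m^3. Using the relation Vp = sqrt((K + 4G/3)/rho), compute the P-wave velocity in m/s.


First compute the effective modulus:
K + 4G/3 = 82e9 + 4*29e9/3 = 120666666666.67 Pa
Then divide by density:
120666666666.67 / 3196 = 37755527.743 Pa/(kg/m^3)
Take the square root:
Vp = sqrt(37755527.743) = 6144.55 m/s

6144.55


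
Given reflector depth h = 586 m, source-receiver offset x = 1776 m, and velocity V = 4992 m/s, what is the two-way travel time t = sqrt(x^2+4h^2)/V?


x^2 + 4h^2 = 1776^2 + 4*586^2 = 3154176 + 1373584 = 4527760
sqrt(4527760) = 2127.8534
t = 2127.8534 / 4992 = 0.4263 s

0.4263


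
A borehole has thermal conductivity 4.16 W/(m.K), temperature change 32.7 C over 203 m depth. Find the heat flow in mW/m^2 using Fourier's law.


q = k * dT / dz * 1000
= 4.16 * 32.7 / 203 * 1000
= 0.670108 * 1000
= 670.1084 mW/m^2

670.1084


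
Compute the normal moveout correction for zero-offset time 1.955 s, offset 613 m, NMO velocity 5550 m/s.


x/Vnmo = 613/5550 = 0.11045
(x/Vnmo)^2 = 0.012199
t0^2 = 3.822025
sqrt(3.822025 + 0.012199) = 1.958118
dt = 1.958118 - 1.955 = 0.003118

0.003118


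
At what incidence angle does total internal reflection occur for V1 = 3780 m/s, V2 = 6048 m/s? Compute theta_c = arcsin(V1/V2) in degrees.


V1/V2 = 3780/6048 = 0.625
theta_c = arcsin(0.625) = 38.6822 degrees

38.6822


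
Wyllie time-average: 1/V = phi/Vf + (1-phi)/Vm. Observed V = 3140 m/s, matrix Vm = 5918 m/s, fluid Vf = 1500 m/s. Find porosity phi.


1/V - 1/Vm = 1/3140 - 1/5918 = 0.0001495
1/Vf - 1/Vm = 1/1500 - 1/5918 = 0.00049769
phi = 0.0001495 / 0.00049769 = 0.3004

0.3004


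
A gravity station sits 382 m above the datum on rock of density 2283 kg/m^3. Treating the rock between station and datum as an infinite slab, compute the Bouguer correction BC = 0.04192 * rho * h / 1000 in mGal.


BC = 0.04192 * rho * h / 1000
= 0.04192 * 2283 * 382 / 1000
= 36.5587 mGal

36.5587


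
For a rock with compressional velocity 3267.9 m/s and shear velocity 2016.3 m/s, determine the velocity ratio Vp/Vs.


Vp/Vs = 3267.9 / 2016.3
= 1.6207

1.6207


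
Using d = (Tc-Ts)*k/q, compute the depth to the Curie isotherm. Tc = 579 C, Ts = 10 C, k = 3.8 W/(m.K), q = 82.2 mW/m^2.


T_Curie - T_surf = 579 - 10 = 569 C
Convert q to W/m^2: 82.2 mW/m^2 = 0.0822 W/m^2
d = 569 * 3.8 / 0.0822 = 26304.14 m

26304.14


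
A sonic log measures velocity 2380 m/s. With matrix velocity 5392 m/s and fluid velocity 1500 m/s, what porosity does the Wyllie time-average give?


1/V - 1/Vm = 1/2380 - 1/5392 = 0.00023471
1/Vf - 1/Vm = 1/1500 - 1/5392 = 0.00048121
phi = 0.00023471 / 0.00048121 = 0.4877

0.4877


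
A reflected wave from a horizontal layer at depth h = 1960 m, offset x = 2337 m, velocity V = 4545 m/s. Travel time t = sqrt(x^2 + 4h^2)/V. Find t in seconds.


x^2 + 4h^2 = 2337^2 + 4*1960^2 = 5461569 + 15366400 = 20827969
sqrt(20827969) = 4563.767
t = 4563.767 / 4545 = 1.0041 s

1.0041


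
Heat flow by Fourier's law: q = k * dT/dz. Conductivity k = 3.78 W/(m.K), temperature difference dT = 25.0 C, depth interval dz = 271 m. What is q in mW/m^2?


q = k * dT / dz * 1000
= 3.78 * 25.0 / 271 * 1000
= 0.348708 * 1000
= 348.7085 mW/m^2

348.7085


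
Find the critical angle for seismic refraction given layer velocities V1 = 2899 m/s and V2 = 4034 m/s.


V1/V2 = 2899/4034 = 0.718642
theta_c = arcsin(0.718642) = 45.9424 degrees

45.9424


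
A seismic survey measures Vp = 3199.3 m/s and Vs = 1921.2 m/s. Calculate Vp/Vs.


Vp/Vs = 3199.3 / 1921.2
= 1.6653

1.6653


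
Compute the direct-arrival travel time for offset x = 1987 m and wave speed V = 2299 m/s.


t = x / V
= 1987 / 2299
= 0.8643 s

0.8643


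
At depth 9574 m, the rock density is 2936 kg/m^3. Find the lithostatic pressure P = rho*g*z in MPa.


P = rho * g * z / 1e6
= 2936 * 9.81 * 9574 / 1e6
= 275751879.84 / 1e6
= 275.7519 MPa

275.7519


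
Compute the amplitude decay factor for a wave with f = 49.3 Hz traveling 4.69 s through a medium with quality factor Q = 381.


pi*f*t/Q = pi*49.3*4.69/381 = 1.906534
A/A0 = exp(-1.906534) = 0.148594

0.148594


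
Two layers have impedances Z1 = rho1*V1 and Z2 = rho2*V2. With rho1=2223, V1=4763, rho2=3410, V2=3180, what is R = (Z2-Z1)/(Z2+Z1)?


Z1 = 2223 * 4763 = 10588149
Z2 = 3410 * 3180 = 10843800
R = (10843800 - 10588149) / (10843800 + 10588149) = 255651 / 21431949 = 0.0119

0.0119


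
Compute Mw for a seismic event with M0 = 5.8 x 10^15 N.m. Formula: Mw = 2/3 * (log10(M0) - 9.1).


log10(M0) = log10(5.8 x 10^15) = 15.7634
Mw = 2/3 * (15.7634 - 9.1)
= 2/3 * 6.6634
= 4.44

4.44


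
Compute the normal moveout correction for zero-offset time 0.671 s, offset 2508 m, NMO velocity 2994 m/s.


x/Vnmo = 2508/2994 = 0.837675
(x/Vnmo)^2 = 0.7017
t0^2 = 0.450241
sqrt(0.450241 + 0.7017) = 1.073285
dt = 1.073285 - 0.671 = 0.402285

0.402285


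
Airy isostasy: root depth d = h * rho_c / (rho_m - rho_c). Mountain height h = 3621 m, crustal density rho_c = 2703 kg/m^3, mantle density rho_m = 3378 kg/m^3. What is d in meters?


rho_m - rho_c = 3378 - 2703 = 675
d = 3621 * 2703 / 675
= 9787563 / 675
= 14500.09 m

14500.09


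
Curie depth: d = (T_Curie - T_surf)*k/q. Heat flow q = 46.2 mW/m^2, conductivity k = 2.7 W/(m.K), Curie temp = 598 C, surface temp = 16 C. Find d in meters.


T_Curie - T_surf = 598 - 16 = 582 C
Convert q to W/m^2: 46.2 mW/m^2 = 0.0462 W/m^2
d = 582 * 2.7 / 0.0462 = 34012.99 m

34012.99


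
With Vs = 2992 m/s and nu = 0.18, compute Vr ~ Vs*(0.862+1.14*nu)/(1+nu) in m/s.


Numerator factor = 0.862 + 1.14*0.18 = 1.0672
Denominator = 1 + 0.18 = 1.18
Vr = 2992 * 1.0672 / 1.18 = 2705.99 m/s

2705.99


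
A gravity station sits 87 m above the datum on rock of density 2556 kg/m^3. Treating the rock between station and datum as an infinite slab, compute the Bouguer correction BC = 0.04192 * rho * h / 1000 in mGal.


BC = 0.04192 * rho * h / 1000
= 0.04192 * 2556 * 87 / 1000
= 9.3218 mGal

9.3218


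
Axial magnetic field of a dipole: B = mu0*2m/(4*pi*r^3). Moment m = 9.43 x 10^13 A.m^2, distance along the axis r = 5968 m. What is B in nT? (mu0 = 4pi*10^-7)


m = 9.43 x 10^13 = 94300000000000 A.m^2
2m = 188600000000000 A.m^2
r^3 = 5968^3 = 212562399232
B = (4pi*10^-7) * 188600000000000 / (4*pi * 212562399232) * 1e9
= 237001749.786814 / 2671137887426.69 * 1e9
= 88726.8871 nT

88726.8871


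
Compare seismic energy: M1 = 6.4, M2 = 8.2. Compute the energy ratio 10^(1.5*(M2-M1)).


M2 - M1 = 8.2 - 6.4 = 1.8
1.5 * 1.8 = 2.7
ratio = 10^2.7 = 501.19

501.19


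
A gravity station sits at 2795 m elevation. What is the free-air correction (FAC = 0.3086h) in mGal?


FAC = 0.3086 * h
= 0.3086 * 2795
= 862.537 mGal

862.537


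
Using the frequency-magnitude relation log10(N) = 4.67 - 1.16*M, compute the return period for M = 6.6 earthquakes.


log10(N) = 4.67 - 1.16*6.6 = -2.986
N = 10^-2.986 = 0.001033
T = 1/N = 1/0.001033 = 968.2779 years

968.2779


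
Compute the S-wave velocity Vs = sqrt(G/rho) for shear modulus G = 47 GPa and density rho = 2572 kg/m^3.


Convert G to Pa: G = 47e9 Pa
Compute G/rho = 47e9 / 2572 = 18273716.9518
Vs = sqrt(18273716.9518) = 4274.78 m/s

4274.78


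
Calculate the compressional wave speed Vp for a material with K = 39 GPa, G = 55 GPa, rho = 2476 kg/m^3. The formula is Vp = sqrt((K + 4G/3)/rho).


First compute the effective modulus:
K + 4G/3 = 39e9 + 4*55e9/3 = 112333333333.33 Pa
Then divide by density:
112333333333.33 / 2476 = 45368874.5288 Pa/(kg/m^3)
Take the square root:
Vp = sqrt(45368874.5288) = 6735.64 m/s

6735.64


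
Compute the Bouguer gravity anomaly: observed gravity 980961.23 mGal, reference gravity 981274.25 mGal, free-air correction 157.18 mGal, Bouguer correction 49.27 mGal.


BA = g_obs - g_ref + FAC - BC
= 980961.23 - 981274.25 + 157.18 - 49.27
= -205.11 mGal

-205.11


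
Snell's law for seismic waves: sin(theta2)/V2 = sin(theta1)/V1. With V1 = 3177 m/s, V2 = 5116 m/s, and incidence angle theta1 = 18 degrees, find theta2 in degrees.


sin(theta1) = sin(18 deg) = 0.309017
sin(theta2) = V2/V1 * sin(theta1) = 5116/3177 * 0.309017 = 0.497618
theta2 = arcsin(0.497618) = 29.8425 degrees

29.8425


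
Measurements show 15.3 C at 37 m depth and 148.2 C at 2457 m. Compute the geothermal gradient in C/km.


dT = 148.2 - 15.3 = 132.9 C
dz = 2457 - 37 = 2420 m
gradient = dT/dz * 1000 = 132.9/2420 * 1000 = 54.9174 C/km

54.9174


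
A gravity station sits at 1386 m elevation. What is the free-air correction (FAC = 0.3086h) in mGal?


FAC = 0.3086 * h
= 0.3086 * 1386
= 427.7196 mGal

427.7196


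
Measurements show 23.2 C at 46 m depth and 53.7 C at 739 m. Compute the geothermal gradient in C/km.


dT = 53.7 - 23.2 = 30.5 C
dz = 739 - 46 = 693 m
gradient = dT/dz * 1000 = 30.5/693 * 1000 = 44.0115 C/km

44.0115


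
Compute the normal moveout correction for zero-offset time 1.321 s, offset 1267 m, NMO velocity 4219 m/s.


x/Vnmo = 1267/4219 = 0.300308
(x/Vnmo)^2 = 0.090185
t0^2 = 1.745041
sqrt(1.745041 + 0.090185) = 1.354705
dt = 1.354705 - 1.321 = 0.033705

0.033705


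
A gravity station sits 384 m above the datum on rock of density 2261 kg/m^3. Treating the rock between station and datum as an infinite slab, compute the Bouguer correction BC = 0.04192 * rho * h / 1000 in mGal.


BC = 0.04192 * rho * h / 1000
= 0.04192 * 2261 * 384 / 1000
= 36.396 mGal

36.396


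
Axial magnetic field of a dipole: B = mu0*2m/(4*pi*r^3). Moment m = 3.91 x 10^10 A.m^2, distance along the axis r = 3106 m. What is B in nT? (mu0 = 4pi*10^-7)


m = 3.91 x 10^10 = 39100000000 A.m^2
2m = 78200000000 A.m^2
r^3 = 3106^3 = 29964315016
B = (4pi*10^-7) * 78200000000 / (4*pi * 29964315016) * 1e9
= 98269.018204 / 376542687696.46 * 1e9
= 260.9771 nT

260.9771


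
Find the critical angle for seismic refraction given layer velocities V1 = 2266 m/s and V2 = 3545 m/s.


V1/V2 = 2266/3545 = 0.63921
theta_c = arcsin(0.63921) = 39.7329 degrees

39.7329


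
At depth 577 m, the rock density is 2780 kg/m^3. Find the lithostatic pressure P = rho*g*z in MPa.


P = rho * g * z / 1e6
= 2780 * 9.81 * 577 / 1e6
= 15735828.6 / 1e6
= 15.7358 MPa

15.7358


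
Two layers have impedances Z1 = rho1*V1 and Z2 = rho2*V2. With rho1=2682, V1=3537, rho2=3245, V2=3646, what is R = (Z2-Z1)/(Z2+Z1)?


Z1 = 2682 * 3537 = 9486234
Z2 = 3245 * 3646 = 11831270
R = (11831270 - 9486234) / (11831270 + 9486234) = 2345036 / 21317504 = 0.11

0.11


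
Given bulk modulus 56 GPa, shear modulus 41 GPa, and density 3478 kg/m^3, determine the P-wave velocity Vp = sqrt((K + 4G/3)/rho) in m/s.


First compute the effective modulus:
K + 4G/3 = 56e9 + 4*41e9/3 = 110666666666.67 Pa
Then divide by density:
110666666666.67 / 3478 = 31819053.0956 Pa/(kg/m^3)
Take the square root:
Vp = sqrt(31819053.0956) = 5640.84 m/s

5640.84


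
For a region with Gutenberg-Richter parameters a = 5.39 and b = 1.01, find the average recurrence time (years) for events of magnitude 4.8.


log10(N) = 5.39 - 1.01*4.8 = 0.542
N = 10^0.542 = 3.483373
T = 1/N = 1/3.483373 = 0.2871 years

0.2871


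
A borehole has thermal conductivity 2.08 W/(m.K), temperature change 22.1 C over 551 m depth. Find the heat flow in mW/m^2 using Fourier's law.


q = k * dT / dz * 1000
= 2.08 * 22.1 / 551 * 1000
= 0.083426 * 1000
= 83.4265 mW/m^2

83.4265


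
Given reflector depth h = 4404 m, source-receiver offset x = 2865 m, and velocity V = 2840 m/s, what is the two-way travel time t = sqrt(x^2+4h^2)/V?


x^2 + 4h^2 = 2865^2 + 4*4404^2 = 8208225 + 77580864 = 85789089
sqrt(85789089) = 9262.24
t = 9262.24 / 2840 = 3.2614 s

3.2614


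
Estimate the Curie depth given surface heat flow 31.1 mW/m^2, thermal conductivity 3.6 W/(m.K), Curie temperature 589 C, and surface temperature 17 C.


T_Curie - T_surf = 589 - 17 = 572 C
Convert q to W/m^2: 31.1 mW/m^2 = 0.0311 W/m^2
d = 572 * 3.6 / 0.0311 = 66212.22 m

66212.22


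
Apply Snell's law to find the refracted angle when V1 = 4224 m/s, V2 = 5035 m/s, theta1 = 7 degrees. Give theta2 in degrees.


sin(theta1) = sin(7 deg) = 0.121869
sin(theta2) = V2/V1 * sin(theta1) = 5035/4224 * 0.121869 = 0.145268
theta2 = arcsin(0.145268) = 8.3528 degrees

8.3528


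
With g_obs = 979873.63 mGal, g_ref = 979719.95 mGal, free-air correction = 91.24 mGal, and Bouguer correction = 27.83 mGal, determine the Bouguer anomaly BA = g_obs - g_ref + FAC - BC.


BA = g_obs - g_ref + FAC - BC
= 979873.63 - 979719.95 + 91.24 - 27.83
= 217.09 mGal

217.09


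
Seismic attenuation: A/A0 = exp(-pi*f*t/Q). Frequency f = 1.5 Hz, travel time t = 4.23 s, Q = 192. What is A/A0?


pi*f*t/Q = pi*1.5*4.23/192 = 0.10382
A/A0 = exp(-0.10382) = 0.901388

0.901388


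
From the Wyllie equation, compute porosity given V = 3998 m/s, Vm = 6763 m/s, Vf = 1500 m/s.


1/V - 1/Vm = 1/3998 - 1/6763 = 0.00010226
1/Vf - 1/Vm = 1/1500 - 1/6763 = 0.0005188
phi = 0.00010226 / 0.0005188 = 0.1971

0.1971


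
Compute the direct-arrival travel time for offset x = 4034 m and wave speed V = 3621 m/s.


t = x / V
= 4034 / 3621
= 1.1141 s

1.1141


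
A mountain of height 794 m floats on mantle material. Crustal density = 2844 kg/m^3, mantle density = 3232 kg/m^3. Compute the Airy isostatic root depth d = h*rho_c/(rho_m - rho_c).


rho_m - rho_c = 3232 - 2844 = 388
d = 794 * 2844 / 388
= 2258136 / 388
= 5819.94 m

5819.94


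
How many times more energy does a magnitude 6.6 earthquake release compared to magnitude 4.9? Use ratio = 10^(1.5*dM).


M2 - M1 = 6.6 - 4.9 = 1.7
1.5 * 1.7 = 2.55
ratio = 10^2.55 = 354.81

354.81


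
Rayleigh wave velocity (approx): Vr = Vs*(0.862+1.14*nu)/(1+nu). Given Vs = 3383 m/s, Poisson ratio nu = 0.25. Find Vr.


Numerator factor = 0.862 + 1.14*0.25 = 1.147
Denominator = 1 + 0.25 = 1.25
Vr = 3383 * 1.147 / 1.25 = 3104.24 m/s

3104.24


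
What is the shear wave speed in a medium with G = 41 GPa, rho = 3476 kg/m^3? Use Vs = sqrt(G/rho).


Convert G to Pa: G = 41e9 Pa
Compute G/rho = 41e9 / 3476 = 11795166.8585
Vs = sqrt(11795166.8585) = 3434.41 m/s

3434.41


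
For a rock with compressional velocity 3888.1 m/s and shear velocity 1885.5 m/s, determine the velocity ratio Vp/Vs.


Vp/Vs = 3888.1 / 1885.5
= 2.0621

2.0621


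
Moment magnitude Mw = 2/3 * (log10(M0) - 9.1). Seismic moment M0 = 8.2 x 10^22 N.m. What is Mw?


log10(M0) = log10(8.2 x 10^22) = 22.9138
Mw = 2/3 * (22.9138 - 9.1)
= 2/3 * 13.8138
= 9.21

9.21


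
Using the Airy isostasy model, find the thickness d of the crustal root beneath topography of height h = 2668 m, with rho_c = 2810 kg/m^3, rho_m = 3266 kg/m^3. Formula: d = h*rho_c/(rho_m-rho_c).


rho_m - rho_c = 3266 - 2810 = 456
d = 2668 * 2810 / 456
= 7497080 / 456
= 16440.96 m

16440.96


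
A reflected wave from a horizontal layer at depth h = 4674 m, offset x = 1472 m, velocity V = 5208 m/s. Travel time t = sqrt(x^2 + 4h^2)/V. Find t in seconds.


x^2 + 4h^2 = 1472^2 + 4*4674^2 = 2166784 + 87385104 = 89551888
sqrt(89551888) = 9463.1859
t = 9463.1859 / 5208 = 1.817 s

1.817


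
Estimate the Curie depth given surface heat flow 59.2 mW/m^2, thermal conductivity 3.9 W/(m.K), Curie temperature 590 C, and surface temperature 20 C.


T_Curie - T_surf = 590 - 20 = 570 C
Convert q to W/m^2: 59.2 mW/m^2 = 0.0592 W/m^2
d = 570 * 3.9 / 0.0592 = 37550.68 m

37550.68


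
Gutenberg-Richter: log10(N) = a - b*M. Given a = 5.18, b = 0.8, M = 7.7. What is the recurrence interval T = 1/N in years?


log10(N) = 5.18 - 0.8*7.7 = -0.98
N = 10^-0.98 = 0.104713
T = 1/N = 1/0.104713 = 9.5499 years

9.5499


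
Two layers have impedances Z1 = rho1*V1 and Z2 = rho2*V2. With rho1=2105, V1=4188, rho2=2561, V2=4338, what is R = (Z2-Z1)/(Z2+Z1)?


Z1 = 2105 * 4188 = 8815740
Z2 = 2561 * 4338 = 11109618
R = (11109618 - 8815740) / (11109618 + 8815740) = 2293878 / 19925358 = 0.1151

0.1151


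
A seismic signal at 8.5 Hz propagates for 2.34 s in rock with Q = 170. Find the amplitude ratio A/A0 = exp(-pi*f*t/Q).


pi*f*t/Q = pi*8.5*2.34/170 = 0.367566
A/A0 = exp(-0.367566) = 0.692417

0.692417


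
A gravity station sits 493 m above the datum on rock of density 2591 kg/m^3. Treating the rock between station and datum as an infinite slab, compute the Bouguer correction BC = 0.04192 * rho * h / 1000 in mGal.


BC = 0.04192 * rho * h / 1000
= 0.04192 * 2591 * 493 / 1000
= 53.5471 mGal

53.5471


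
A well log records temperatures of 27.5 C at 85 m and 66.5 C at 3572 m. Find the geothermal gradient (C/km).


dT = 66.5 - 27.5 = 39.0 C
dz = 3572 - 85 = 3487 m
gradient = dT/dz * 1000 = 39.0/3487 * 1000 = 11.1844 C/km

11.1844


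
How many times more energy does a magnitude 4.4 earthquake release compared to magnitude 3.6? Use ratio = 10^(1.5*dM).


M2 - M1 = 4.4 - 3.6 = 0.8
1.5 * 0.8 = 1.2
ratio = 10^1.2 = 15.85

15.85


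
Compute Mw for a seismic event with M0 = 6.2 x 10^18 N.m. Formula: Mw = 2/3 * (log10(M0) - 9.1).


log10(M0) = log10(6.2 x 10^18) = 18.7924
Mw = 2/3 * (18.7924 - 9.1)
= 2/3 * 9.6924
= 6.46

6.46


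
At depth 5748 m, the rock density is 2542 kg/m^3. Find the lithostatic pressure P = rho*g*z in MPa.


P = rho * g * z / 1e6
= 2542 * 9.81 * 5748 / 1e6
= 143337990.96 / 1e6
= 143.338 MPa

143.338


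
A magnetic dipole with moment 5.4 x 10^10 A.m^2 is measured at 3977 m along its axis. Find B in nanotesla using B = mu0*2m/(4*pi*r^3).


m = 5.4 x 10^10 = 54000000000 A.m^2
2m = 108000000000 A.m^2
r^3 = 3977^3 = 62902335833
B = (4pi*10^-7) * 108000000000 / (4*pi * 62902335833) * 1e9
= 135716.802635 / 790454064586.36 * 1e9
= 171.6947 nT

171.6947


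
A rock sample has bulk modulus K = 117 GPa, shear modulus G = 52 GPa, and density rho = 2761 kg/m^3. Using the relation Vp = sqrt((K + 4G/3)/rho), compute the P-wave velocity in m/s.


First compute the effective modulus:
K + 4G/3 = 117e9 + 4*52e9/3 = 186333333333.33 Pa
Then divide by density:
186333333333.33 / 2761 = 67487625.2565 Pa/(kg/m^3)
Take the square root:
Vp = sqrt(67487625.2565) = 8215.09 m/s

8215.09
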